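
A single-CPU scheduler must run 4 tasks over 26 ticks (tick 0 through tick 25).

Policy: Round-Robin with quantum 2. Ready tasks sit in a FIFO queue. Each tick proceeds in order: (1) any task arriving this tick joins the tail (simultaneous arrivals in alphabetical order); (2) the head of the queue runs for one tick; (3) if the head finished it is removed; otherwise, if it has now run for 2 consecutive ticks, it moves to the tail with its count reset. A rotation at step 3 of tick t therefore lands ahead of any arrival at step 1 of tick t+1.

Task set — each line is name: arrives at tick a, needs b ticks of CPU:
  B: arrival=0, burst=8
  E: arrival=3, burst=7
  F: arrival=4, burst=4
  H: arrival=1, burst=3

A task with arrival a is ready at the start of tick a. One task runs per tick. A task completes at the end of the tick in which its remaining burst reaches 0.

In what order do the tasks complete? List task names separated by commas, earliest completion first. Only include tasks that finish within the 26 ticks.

completion order = H, F, B, E

t=0: queue=[B] q_used=0 → run B
t=1: queue=[B,H] q_used=1 → run B
t=2: queue=[H,B] q_used=0 → run H
t=3: queue=[H,B,E] q_used=1 → run H
t=4: queue=[B,E,H,F] q_used=0 → run B
t=5: queue=[B,E,H,F] q_used=1 → run B
t=6: queue=[E,H,F,B] q_used=0 → run E
t=7: queue=[E,H,F,B] q_used=1 → run E
t=8: queue=[H,F,B,E] q_used=0 → run H
t=9: queue=[F,B,E] q_used=0 → run F
t=10: queue=[F,B,E] q_used=1 → run F
t=11: queue=[B,E,F] q_used=0 → run B
t=12: queue=[B,E,F] q_used=1 → run B
t=13: queue=[E,F,B] q_used=0 → run E
t=14: queue=[E,F,B] q_used=1 → run E
t=15: queue=[F,B,E] q_used=0 → run F
t=16: queue=[F,B,E] q_used=1 → run F
t=17: queue=[B,E] q_used=0 → run B
t=18: queue=[B,E] q_used=1 → run B
t=19: queue=[E] q_used=0 → run E
t=20: queue=[E] q_used=1 → run E
t=21: queue=[E] q_used=0 → run E
t=22: (idle)
t=23: (idle)
t=24: (idle)
t=25: (idle)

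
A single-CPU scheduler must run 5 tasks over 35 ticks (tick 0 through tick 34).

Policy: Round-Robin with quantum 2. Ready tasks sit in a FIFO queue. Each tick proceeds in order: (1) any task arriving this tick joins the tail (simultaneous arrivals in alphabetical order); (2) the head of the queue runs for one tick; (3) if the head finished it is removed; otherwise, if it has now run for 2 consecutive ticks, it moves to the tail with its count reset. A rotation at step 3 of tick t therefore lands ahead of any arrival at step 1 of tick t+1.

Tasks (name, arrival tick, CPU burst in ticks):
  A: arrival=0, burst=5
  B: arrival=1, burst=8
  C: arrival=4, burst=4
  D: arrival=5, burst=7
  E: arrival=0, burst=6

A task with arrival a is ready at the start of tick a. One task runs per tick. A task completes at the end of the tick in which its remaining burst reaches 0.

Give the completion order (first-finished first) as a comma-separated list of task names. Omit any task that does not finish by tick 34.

t=0: queue=[A,E] q_used=0 → run A
t=1: queue=[A,E,B] q_used=1 → run A
t=2: queue=[E,B,A] q_used=0 → run E
t=3: queue=[E,B,A] q_used=1 → run E
t=4: queue=[B,A,E,C] q_used=0 → run B
t=5: queue=[B,A,E,C,D] q_used=1 → run B
t=6: queue=[A,E,C,D,B] q_used=0 → run A
t=7: queue=[A,E,C,D,B] q_used=1 → run A
t=8: queue=[E,C,D,B,A] q_used=0 → run E
t=9: queue=[E,C,D,B,A] q_used=1 → run E
t=10: queue=[C,D,B,A,E] q_used=0 → run C
t=11: queue=[C,D,B,A,E] q_used=1 → run C
t=12: queue=[D,B,A,E,C] q_used=0 → run D
t=13: queue=[D,B,A,E,C] q_used=1 → run D
t=14: queue=[B,A,E,C,D] q_used=0 → run B
t=15: queue=[B,A,E,C,D] q_used=1 → run B
t=16: queue=[A,E,C,D,B] q_used=0 → run A
t=17: queue=[E,C,D,B] q_used=0 → run E
t=18: queue=[E,C,D,B] q_used=1 → run E
t=19: queue=[C,D,B] q_used=0 → run C
t=20: queue=[C,D,B] q_used=1 → run C
t=21: queue=[D,B] q_used=0 → run D
t=22: queue=[D,B] q_used=1 → run D
t=23: queue=[B,D] q_used=0 → run B
t=24: queue=[B,D] q_used=1 → run B
t=25: queue=[D,B] q_used=0 → run D
t=26: queue=[D,B] q_used=1 → run D
t=27: queue=[B,D] q_used=0 → run B
t=28: queue=[B,D] q_used=1 → run B
t=29: queue=[D] q_used=0 → run D
t=30: (idle)
t=31: (idle)
t=32: (idle)
t=33: (idle)
t=34: (idle)

completion order = A, E, C, B, D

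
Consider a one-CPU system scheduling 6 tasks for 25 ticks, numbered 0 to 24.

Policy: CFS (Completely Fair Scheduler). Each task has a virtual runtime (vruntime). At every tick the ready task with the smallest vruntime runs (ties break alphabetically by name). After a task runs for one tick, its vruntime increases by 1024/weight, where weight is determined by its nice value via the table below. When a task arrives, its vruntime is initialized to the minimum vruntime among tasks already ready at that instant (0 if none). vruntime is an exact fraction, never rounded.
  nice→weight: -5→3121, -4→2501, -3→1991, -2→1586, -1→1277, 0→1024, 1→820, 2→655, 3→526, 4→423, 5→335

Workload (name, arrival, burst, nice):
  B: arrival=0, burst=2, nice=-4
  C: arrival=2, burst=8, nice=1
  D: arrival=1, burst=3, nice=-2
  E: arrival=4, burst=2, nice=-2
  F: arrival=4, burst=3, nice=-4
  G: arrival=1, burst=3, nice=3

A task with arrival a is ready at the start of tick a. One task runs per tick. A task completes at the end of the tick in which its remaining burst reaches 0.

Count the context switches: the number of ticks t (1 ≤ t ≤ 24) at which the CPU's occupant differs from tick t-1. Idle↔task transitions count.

context switches = 16

t=0: vr[B=0] → run B
t=1: vr[B=1024/2501 D=1024/2501 G=1024/2501] → run B
t=2: vr[C=1024/2501 D=1024/2501 G=1024/2501] → run C
t=3: vr[C=20736/12505 D=1024/2501 G=1024/2501] → run D
t=4: vr[C=20736/12505 D=34304/32513 E=1024/2501 F=1024/2501 G=1024/2501] → run E
t=5: vr[C=20736/12505 D=34304/32513 E=34304/32513 F=1024/2501 G=1024/2501] → run F
t=6: vr[C=20736/12505 D=34304/32513 E=34304/32513 F=2048/2501 G=1024/2501] → run G
t=7: vr[C=20736/12505 D=34304/32513 E=34304/32513 F=2048/2501 G=1549824/657763] → run F
t=8: vr[C=20736/12505 D=34304/32513 E=34304/32513 F=3072/2501 G=1549824/657763] → run D
t=9: vr[C=20736/12505 D=55296/32513 E=34304/32513 F=3072/2501 G=1549824/657763] → run E
t=10: vr[C=20736/12505 D=55296/32513 F=3072/2501 G=1549824/657763] → run F
t=11: vr[C=20736/12505 D=55296/32513 G=1549824/657763] → run C
t=12: vr[C=36352/12505 D=55296/32513 G=1549824/657763] → run D
t=13: vr[C=36352/12505 G=1549824/657763] → run G
t=14: vr[C=36352/12505 G=2830336/657763] → run C
t=15: vr[C=51968/12505 G=2830336/657763] → run C
t=16: vr[C=67584/12505 G=2830336/657763] → run G
t=17: vr[C=67584/12505] → run C
t=18: vr[C=16640/2501] → run C
t=19: vr[C=98816/12505] → run C
t=20: vr[C=114432/12505] → run C
t=21: (idle)
t=22: (idle)
t=23: (idle)
t=24: (idle)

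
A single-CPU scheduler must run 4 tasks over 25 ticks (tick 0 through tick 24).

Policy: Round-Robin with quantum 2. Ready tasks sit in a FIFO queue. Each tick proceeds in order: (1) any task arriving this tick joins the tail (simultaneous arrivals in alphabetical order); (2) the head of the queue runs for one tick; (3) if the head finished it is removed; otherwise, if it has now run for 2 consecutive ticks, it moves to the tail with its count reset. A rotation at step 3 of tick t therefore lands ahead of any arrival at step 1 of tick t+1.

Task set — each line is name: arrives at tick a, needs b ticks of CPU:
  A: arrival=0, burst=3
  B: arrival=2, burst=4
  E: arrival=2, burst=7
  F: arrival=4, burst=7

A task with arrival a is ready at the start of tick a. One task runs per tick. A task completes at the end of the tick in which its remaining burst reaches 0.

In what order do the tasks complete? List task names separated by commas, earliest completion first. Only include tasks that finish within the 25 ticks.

completion order = A, B, E, F

t=0: queue=[A] q_used=0 → run A
t=1: queue=[A] q_used=1 → run A
t=2: queue=[A,B,E] q_used=0 → run A
t=3: queue=[B,E] q_used=0 → run B
t=4: queue=[B,E,F] q_used=1 → run B
t=5: queue=[E,F,B] q_used=0 → run E
t=6: queue=[E,F,B] q_used=1 → run E
t=7: queue=[F,B,E] q_used=0 → run F
t=8: queue=[F,B,E] q_used=1 → run F
t=9: queue=[B,E,F] q_used=0 → run B
t=10: queue=[B,E,F] q_used=1 → run B
t=11: queue=[E,F] q_used=0 → run E
t=12: queue=[E,F] q_used=1 → run E
t=13: queue=[F,E] q_used=0 → run F
t=14: queue=[F,E] q_used=1 → run F
t=15: queue=[E,F] q_used=0 → run E
t=16: queue=[E,F] q_used=1 → run E
t=17: queue=[F,E] q_used=0 → run F
t=18: queue=[F,E] q_used=1 → run F
t=19: queue=[E,F] q_used=0 → run E
t=20: queue=[F] q_used=0 → run F
t=21: (idle)
t=22: (idle)
t=23: (idle)
t=24: (idle)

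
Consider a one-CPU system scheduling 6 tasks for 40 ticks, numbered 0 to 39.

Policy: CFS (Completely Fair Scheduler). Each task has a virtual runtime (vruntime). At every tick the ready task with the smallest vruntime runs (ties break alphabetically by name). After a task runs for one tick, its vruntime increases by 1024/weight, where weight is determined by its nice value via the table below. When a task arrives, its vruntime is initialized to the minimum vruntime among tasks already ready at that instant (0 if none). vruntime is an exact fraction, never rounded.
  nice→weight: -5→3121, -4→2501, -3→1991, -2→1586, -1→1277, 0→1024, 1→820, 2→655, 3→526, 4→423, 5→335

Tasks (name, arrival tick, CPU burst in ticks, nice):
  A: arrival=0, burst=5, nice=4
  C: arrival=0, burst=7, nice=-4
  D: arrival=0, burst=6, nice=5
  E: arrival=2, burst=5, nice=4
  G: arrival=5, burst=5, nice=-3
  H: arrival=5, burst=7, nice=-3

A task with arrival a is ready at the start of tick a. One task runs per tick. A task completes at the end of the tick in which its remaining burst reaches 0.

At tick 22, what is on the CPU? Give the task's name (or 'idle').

t=0: vr[A=0 C=0 D=0] → run A
t=1: vr[A=1024/423 C=0 D=0] → run C
t=2: vr[A=1024/423 C=1024/2501 D=0 E=0] → run D
t=3: vr[A=1024/423 C=1024/2501 D=1024/335 E=0] → run E
t=4: vr[A=1024/423 C=1024/2501 D=1024/335 E=1024/423] → run C
t=5: vr[A=1024/423 C=2048/2501 D=1024/335 E=1024/423 G=2048/2501 H=2048/2501] → run C
t=6: vr[A=1024/423 C=3072/2501 D=1024/335 E=1024/423 G=2048/2501 H=2048/2501] → run G
t=7: vr[A=1024/423 C=3072/2501 D=1024/335 E=1024/423 G=6638592/4979491 H=2048/2501] → run H
t=8: vr[A=1024/423 C=3072/2501 D=1024/335 E=1024/423 G=6638592/4979491 H=6638592/4979491] → run C
t=9: vr[A=1024/423 C=4096/2501 D=1024/335 E=1024/423 G=6638592/4979491 H=6638592/4979491] → run G
t=10: vr[A=1024/423 C=4096/2501 D=1024/335 E=1024/423 G=9199616/4979491 H=6638592/4979491] → run H
t=11: vr[A=1024/423 C=4096/2501 D=1024/335 E=1024/423 G=9199616/4979491 H=9199616/4979491] → run C
t=12: vr[A=1024/423 C=5120/2501 D=1024/335 E=1024/423 G=9199616/4979491 H=9199616/4979491] → run G
t=13: vr[A=1024/423 C=5120/2501 D=1024/335 E=1024/423 G=11760640/4979491 H=9199616/4979491] → run H
t=14: vr[A=1024/423 C=5120/2501 D=1024/335 E=1024/423 G=11760640/4979491 H=11760640/4979491] → run C
t=15: vr[A=1024/423 C=6144/2501 D=1024/335 E=1024/423 G=11760640/4979491 H=11760640/4979491] → run G
t=16: vr[A=1024/423 C=6144/2501 D=1024/335 E=1024/423 G=14321664/4979491 H=11760640/4979491] → run H
t=17: vr[A=1024/423 C=6144/2501 D=1024/335 E=1024/423 G=14321664/4979491 H=14321664/4979491] → run A
t=18: vr[A=2048/423 C=6144/2501 D=1024/335 E=1024/423 G=14321664/4979491 H=14321664/4979491] → run E
t=19: vr[A=2048/423 C=6144/2501 D=1024/335 E=2048/423 G=14321664/4979491 H=14321664/4979491] → run C
t=20: vr[A=2048/423 D=1024/335 E=2048/423 G=14321664/4979491 H=14321664/4979491] → run G
t=21: vr[A=2048/423 D=1024/335 E=2048/423 H=14321664/4979491] → run H
t=22: vr[A=2048/423 D=1024/335 E=2048/423 H=16882688/4979491] → run D
t=23: vr[A=2048/423 D=2048/335 E=2048/423 H=16882688/4979491] → run H
t=24: vr[A=2048/423 D=2048/335 E=2048/423 H=19443712/4979491] → run H
t=25: vr[A=2048/423 D=2048/335 E=2048/423] → run A
t=26: vr[A=1024/141 D=2048/335 E=2048/423] → run E
t=27: vr[A=1024/141 D=2048/335 E=1024/141] → run D
t=28: vr[A=1024/141 D=3072/335 E=1024/141] → run A
t=29: vr[A=4096/423 D=3072/335 E=1024/141] → run E
t=30: vr[A=4096/423 D=3072/335 E=4096/423] → run D
t=31: vr[A=4096/423 D=4096/335 E=4096/423] → run A
t=32: vr[D=4096/335 E=4096/423] → run E
t=33: vr[D=4096/335] → run D
t=34: vr[D=1024/67] → run D
t=35: (idle)
t=36: (idle)
t=37: (idle)
t=38: (idle)
t=39: (idle)

running at tick 22 = D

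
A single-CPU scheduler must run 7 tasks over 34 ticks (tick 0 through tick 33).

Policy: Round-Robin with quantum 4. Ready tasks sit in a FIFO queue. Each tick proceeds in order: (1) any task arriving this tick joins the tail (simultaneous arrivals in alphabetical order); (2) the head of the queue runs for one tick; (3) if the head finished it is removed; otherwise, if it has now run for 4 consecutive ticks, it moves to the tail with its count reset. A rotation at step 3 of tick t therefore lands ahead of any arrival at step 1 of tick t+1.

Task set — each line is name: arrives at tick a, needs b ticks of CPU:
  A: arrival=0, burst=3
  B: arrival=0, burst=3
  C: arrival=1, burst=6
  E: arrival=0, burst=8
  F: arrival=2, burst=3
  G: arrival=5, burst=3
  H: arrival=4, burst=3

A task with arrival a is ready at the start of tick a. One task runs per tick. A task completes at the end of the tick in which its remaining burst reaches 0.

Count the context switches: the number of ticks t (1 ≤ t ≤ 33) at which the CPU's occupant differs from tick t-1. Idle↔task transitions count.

t=0: queue=[A,B,E] q_used=0 → run A
t=1: queue=[A,B,E,C] q_used=1 → run A
t=2: queue=[A,B,E,C,F] q_used=2 → run A
t=3: queue=[B,E,C,F] q_used=0 → run B
t=4: queue=[B,E,C,F,H] q_used=1 → run B
t=5: queue=[B,E,C,F,H,G] q_used=2 → run B
t=6: queue=[E,C,F,H,G] q_used=0 → run E
t=7: queue=[E,C,F,H,G] q_used=1 → run E
t=8: queue=[E,C,F,H,G] q_used=2 → run E
t=9: queue=[E,C,F,H,G] q_used=3 → run E
t=10: queue=[C,F,H,G,E] q_used=0 → run C
t=11: queue=[C,F,H,G,E] q_used=1 → run C
t=12: queue=[C,F,H,G,E] q_used=2 → run C
t=13: queue=[C,F,H,G,E] q_used=3 → run C
t=14: queue=[F,H,G,E,C] q_used=0 → run F
t=15: queue=[F,H,G,E,C] q_used=1 → run F
t=16: queue=[F,H,G,E,C] q_used=2 → run F
t=17: queue=[H,G,E,C] q_used=0 → run H
t=18: queue=[H,G,E,C] q_used=1 → run H
t=19: queue=[H,G,E,C] q_used=2 → run H
t=20: queue=[G,E,C] q_used=0 → run G
t=21: queue=[G,E,C] q_used=1 → run G
t=22: queue=[G,E,C] q_used=2 → run G
t=23: queue=[E,C] q_used=0 → run E
t=24: queue=[E,C] q_used=1 → run E
t=25: queue=[E,C] q_used=2 → run E
t=26: queue=[E,C] q_used=3 → run E
t=27: queue=[C] q_used=0 → run C
t=28: queue=[C] q_used=1 → run C
t=29: (idle)
t=30: (idle)
t=31: (idle)
t=32: (idle)
t=33: (idle)

context switches = 9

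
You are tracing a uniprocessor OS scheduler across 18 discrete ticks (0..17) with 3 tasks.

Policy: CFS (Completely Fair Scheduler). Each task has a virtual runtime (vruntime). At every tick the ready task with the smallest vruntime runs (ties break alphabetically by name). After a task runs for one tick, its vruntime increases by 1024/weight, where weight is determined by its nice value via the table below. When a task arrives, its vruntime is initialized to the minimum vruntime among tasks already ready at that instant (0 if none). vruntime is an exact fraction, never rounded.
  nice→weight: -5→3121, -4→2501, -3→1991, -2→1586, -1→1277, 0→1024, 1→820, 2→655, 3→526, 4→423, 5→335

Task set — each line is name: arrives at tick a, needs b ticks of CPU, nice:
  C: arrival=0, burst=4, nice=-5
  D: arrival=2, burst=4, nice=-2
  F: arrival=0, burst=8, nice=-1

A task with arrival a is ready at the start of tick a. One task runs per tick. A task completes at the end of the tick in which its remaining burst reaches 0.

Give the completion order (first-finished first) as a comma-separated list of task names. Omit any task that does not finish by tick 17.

t=0: vr[C=0 F=0] → run C
t=1: vr[C=1024/3121 F=0] → run F
t=2: vr[C=1024/3121 D=1024/3121 F=1024/1277] → run C
t=3: vr[C=2048/3121 D=1024/3121 F=1024/1277] → run D
t=4: vr[C=2048/3121 D=2409984/2474953 F=1024/1277] → run C
t=5: vr[C=3072/3121 D=2409984/2474953 F=1024/1277] → run F
t=6: vr[C=3072/3121 D=2409984/2474953 F=2048/1277] → run D
t=7: vr[C=3072/3121 D=4007936/2474953 F=2048/1277] → run C
t=8: vr[D=4007936/2474953 F=2048/1277] → run F
t=9: vr[D=4007936/2474953 F=3072/1277] → run D
t=10: vr[D=5605888/2474953 F=3072/1277] → run D
t=11: vr[F=3072/1277] → run F
t=12: vr[F=4096/1277] → run F
t=13: vr[F=5120/1277] → run F
t=14: vr[F=6144/1277] → run F
t=15: vr[F=7168/1277] → run F
t=16: (idle)
t=17: (idle)

completion order = C, D, F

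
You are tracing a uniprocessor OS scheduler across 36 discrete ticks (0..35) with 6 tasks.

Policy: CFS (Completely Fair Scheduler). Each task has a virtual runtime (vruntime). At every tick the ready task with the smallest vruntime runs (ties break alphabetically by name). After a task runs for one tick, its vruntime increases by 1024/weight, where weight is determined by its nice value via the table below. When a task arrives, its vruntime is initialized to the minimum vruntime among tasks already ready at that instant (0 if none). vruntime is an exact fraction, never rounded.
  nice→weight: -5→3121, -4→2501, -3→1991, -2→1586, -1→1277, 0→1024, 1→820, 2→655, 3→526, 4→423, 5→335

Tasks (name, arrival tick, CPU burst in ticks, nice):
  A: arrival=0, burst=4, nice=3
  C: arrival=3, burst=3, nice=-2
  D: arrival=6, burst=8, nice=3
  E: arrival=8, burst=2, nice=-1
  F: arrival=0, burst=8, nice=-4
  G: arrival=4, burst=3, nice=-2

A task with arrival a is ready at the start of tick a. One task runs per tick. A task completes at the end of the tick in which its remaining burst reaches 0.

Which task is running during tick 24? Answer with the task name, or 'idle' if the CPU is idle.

running at tick 24 = D

t=0: vr[A=0 F=0] → run A
t=1: vr[A=512/263 F=0] → run F
t=2: vr[A=512/263 F=1024/2501] → run F
t=3: vr[A=512/263 C=2048/2501 F=2048/2501] → run C
t=4: vr[A=512/263 C=47616/32513 F=2048/2501 G=2048/2501] → run F
t=5: vr[A=512/263 C=47616/32513 F=3072/2501 G=2048/2501] → run G
t=6: vr[A=512/263 C=47616/32513 D=3072/2501 F=3072/2501 G=47616/32513] → run D
t=7: vr[A=512/263 C=47616/32513 D=2088448/657763 F=3072/2501 G=47616/32513] → run F
t=8: vr[A=512/263 C=47616/32513 D=2088448/657763 E=47616/32513 F=4096/2501 G=47616/32513] → run C
t=9: vr[A=512/263 C=68608/32513 D=2088448/657763 E=47616/32513 F=4096/2501 G=47616/32513] → run E
t=10: vr[A=512/263 C=68608/32513 D=2088448/657763 E=94098944/41519101 F=4096/2501 G=47616/32513] → run G
t=11: vr[A=512/263 C=68608/32513 D=2088448/657763 E=94098944/41519101 F=4096/2501 G=68608/32513] → run F
t=12: vr[A=512/263 C=68608/32513 D=2088448/657763 E=94098944/41519101 F=5120/2501 G=68608/32513] → run A
t=13: vr[A=1024/263 C=68608/32513 D=2088448/657763 E=94098944/41519101 F=5120/2501 G=68608/32513] → run F
t=14: vr[A=1024/263 C=68608/32513 D=2088448/657763 E=94098944/41519101 F=6144/2501 G=68608/32513] → run C
t=15: vr[A=1024/263 D=2088448/657763 E=94098944/41519101 F=6144/2501 G=68608/32513] → run G
t=16: vr[A=1024/263 D=2088448/657763 E=94098944/41519101 F=6144/2501] → run E
t=17: vr[A=1024/263 D=2088448/657763 F=6144/2501] → run F
t=18: vr[A=1024/263 D=2088448/657763 F=7168/2501] → run F
t=19: vr[A=1024/263 D=2088448/657763] → run D
t=20: vr[A=1024/263 D=3368960/657763] → run A
t=21: vr[A=1536/263 D=3368960/657763] → run D
t=22: vr[A=1536/263 D=4649472/657763] → run A
t=23: vr[D=4649472/657763] → run D
t=24: vr[D=5929984/657763] → run D
t=25: vr[D=7210496/657763] → run D
t=26: vr[D=8491008/657763] → run D
t=27: vr[D=9771520/657763] → run D
t=28: (idle)
t=29: (idle)
t=30: (idle)
t=31: (idle)
t=32: (idle)
t=33: (idle)
t=34: (idle)
t=35: (idle)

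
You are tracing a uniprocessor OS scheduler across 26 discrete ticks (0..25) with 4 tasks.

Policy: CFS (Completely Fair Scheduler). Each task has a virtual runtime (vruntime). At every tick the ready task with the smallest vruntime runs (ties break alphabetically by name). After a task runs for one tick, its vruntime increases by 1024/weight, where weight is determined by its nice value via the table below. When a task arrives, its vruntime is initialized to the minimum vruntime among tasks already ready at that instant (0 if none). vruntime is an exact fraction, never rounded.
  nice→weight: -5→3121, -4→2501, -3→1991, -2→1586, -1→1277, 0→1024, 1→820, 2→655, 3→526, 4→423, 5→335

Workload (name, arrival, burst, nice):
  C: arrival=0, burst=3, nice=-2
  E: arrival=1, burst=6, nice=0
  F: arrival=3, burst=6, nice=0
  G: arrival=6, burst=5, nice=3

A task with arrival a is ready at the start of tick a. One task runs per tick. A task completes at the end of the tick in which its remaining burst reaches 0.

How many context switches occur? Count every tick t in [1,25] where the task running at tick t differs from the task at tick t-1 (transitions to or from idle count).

context switches = 18

t=0: vr[C=0] → run C
t=1: vr[C=512/793 E=512/793] → run C
t=2: vr[C=1024/793 E=512/793] → run E
t=3: vr[C=1024/793 E=1305/793 F=1024/793] → run C
t=4: vr[E=1305/793 F=1024/793] → run F
t=5: vr[E=1305/793 F=1817/793] → run E
t=6: vr[E=2098/793 F=1817/793 G=1817/793] → run F
t=7: vr[E=2098/793 F=2610/793 G=1817/793] → run G
t=8: vr[E=2098/793 F=2610/793 G=883887/208559] → run E
t=9: vr[E=2891/793 F=2610/793 G=883887/208559] → run F
t=10: vr[E=2891/793 F=3403/793 G=883887/208559] → run E
t=11: vr[E=3684/793 F=3403/793 G=883887/208559] → run G
t=12: vr[E=3684/793 F=3403/793 G=1289903/208559] → run F
t=13: vr[E=3684/793 F=4196/793 G=1289903/208559] → run E
t=14: vr[E=4477/793 F=4196/793 G=1289903/208559] → run F
t=15: vr[E=4477/793 F=4989/793 G=1289903/208559] → run E
t=16: vr[F=4989/793 G=1289903/208559] → run G
t=17: vr[F=4989/793 G=1695919/208559] → run F
t=18: vr[G=1695919/208559] → run G
t=19: vr[G=2101935/208559] → run G
t=20: (idle)
t=21: (idle)
t=22: (idle)
t=23: (idle)
t=24: (idle)
t=25: (idle)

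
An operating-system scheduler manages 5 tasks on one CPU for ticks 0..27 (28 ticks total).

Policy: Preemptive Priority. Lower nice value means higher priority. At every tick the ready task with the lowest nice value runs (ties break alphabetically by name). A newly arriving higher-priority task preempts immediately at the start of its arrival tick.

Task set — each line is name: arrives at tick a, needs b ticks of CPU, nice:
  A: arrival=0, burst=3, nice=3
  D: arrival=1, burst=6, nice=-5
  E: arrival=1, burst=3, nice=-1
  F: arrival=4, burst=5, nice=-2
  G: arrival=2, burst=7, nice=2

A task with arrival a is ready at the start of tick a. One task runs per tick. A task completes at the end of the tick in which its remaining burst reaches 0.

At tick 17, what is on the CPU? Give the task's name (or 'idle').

t=0: ready={A} → run A
t=1: ready={A,D,E} → run D
t=2: ready={A,D,E,G} → run D
t=3: ready={A,D,E,G} → run D
t=4: ready={A,D,E,F,G} → run D
t=5: ready={A,D,E,F,G} → run D
t=6: ready={A,D,E,F,G} → run D
t=7: ready={A,E,F,G} → run F
t=8: ready={A,E,F,G} → run F
t=9: ready={A,E,F,G} → run F
t=10: ready={A,E,F,G} → run F
t=11: ready={A,E,F,G} → run F
t=12: ready={A,E,G} → run E
t=13: ready={A,E,G} → run E
t=14: ready={A,E,G} → run E
t=15: ready={A,G} → run G
t=16: ready={A,G} → run G
t=17: ready={A,G} → run G
t=18: ready={A,G} → run G
t=19: ready={A,G} → run G
t=20: ready={A,G} → run G
t=21: ready={A,G} → run G
t=22: ready={A} → run A
t=23: ready={A} → run A
t=24: (idle)
t=25: (idle)
t=26: (idle)
t=27: (idle)

running at tick 17 = G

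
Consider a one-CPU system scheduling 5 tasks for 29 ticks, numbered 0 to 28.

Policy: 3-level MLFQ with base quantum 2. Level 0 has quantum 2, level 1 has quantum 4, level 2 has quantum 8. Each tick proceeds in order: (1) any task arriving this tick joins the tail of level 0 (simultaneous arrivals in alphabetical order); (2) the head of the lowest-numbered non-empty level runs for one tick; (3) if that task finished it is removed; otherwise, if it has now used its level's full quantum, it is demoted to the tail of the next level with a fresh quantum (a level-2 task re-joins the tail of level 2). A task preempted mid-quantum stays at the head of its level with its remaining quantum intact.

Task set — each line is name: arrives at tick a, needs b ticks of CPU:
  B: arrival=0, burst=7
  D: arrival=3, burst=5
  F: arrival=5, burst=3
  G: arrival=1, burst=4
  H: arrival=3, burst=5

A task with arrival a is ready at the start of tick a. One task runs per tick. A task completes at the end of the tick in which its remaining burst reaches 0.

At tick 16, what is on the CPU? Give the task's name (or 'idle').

running at tick 16 = D

t=0: L0/L1/L2 = B/-/- → run B
t=1: L0/L1/L2 = BG/-/- → run B
t=2: L0/L1/L2 = G/B/- → run G
t=3: L0/L1/L2 = GDH/B/- → run G
t=4: L0/L1/L2 = DH/BG/- → run D
t=5: L0/L1/L2 = DHF/BG/- → run D
t=6: L0/L1/L2 = HF/BGD/- → run H
t=7: L0/L1/L2 = HF/BGD/- → run H
t=8: L0/L1/L2 = F/BGDH/- → run F
t=9: L0/L1/L2 = F/BGDH/- → run F
t=10: L0/L1/L2 = -/BGDHF/- → run B
t=11: L0/L1/L2 = -/BGDHF/- → run B
t=12: L0/L1/L2 = -/BGDHF/- → run B
t=13: L0/L1/L2 = -/BGDHF/- → run B
t=14: L0/L1/L2 = -/GDHF/B → run G
t=15: L0/L1/L2 = -/GDHF/B → run G
t=16: L0/L1/L2 = -/DHF/B → run D
t=17: L0/L1/L2 = -/DHF/B → run D
t=18: L0/L1/L2 = -/DHF/B → run D
t=19: L0/L1/L2 = -/HF/B → run H
t=20: L0/L1/L2 = -/HF/B → run H
t=21: L0/L1/L2 = -/HF/B → run H
t=22: L0/L1/L2 = -/F/B → run F
t=23: L0/L1/L2 = -/-/B → run B
t=24: (idle)
t=25: (idle)
t=26: (idle)
t=27: (idle)
t=28: (idle)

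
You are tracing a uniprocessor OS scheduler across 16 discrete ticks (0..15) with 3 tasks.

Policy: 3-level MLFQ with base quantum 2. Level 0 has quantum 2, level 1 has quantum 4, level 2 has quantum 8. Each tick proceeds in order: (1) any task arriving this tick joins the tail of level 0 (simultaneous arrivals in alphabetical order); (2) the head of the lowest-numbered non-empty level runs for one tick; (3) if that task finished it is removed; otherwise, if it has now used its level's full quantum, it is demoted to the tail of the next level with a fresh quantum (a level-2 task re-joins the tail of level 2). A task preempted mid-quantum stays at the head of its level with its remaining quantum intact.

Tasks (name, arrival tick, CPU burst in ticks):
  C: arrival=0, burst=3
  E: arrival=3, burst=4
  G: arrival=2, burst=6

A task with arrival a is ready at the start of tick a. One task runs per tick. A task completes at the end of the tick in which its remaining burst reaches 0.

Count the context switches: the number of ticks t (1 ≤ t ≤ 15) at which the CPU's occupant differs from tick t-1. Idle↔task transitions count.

context switches = 6

t=0: L0/L1/L2 = C/-/- → run C
t=1: L0/L1/L2 = C/-/- → run C
t=2: L0/L1/L2 = G/C/- → run G
t=3: L0/L1/L2 = GE/C/- → run G
t=4: L0/L1/L2 = E/CG/- → run E
t=5: L0/L1/L2 = E/CG/- → run E
t=6: L0/L1/L2 = -/CGE/- → run C
t=7: L0/L1/L2 = -/GE/- → run G
t=8: L0/L1/L2 = -/GE/- → run G
t=9: L0/L1/L2 = -/GE/- → run G
t=10: L0/L1/L2 = -/GE/- → run G
t=11: L0/L1/L2 = -/E/- → run E
t=12: L0/L1/L2 = -/E/- → run E
t=13: (idle)
t=14: (idle)
t=15: (idle)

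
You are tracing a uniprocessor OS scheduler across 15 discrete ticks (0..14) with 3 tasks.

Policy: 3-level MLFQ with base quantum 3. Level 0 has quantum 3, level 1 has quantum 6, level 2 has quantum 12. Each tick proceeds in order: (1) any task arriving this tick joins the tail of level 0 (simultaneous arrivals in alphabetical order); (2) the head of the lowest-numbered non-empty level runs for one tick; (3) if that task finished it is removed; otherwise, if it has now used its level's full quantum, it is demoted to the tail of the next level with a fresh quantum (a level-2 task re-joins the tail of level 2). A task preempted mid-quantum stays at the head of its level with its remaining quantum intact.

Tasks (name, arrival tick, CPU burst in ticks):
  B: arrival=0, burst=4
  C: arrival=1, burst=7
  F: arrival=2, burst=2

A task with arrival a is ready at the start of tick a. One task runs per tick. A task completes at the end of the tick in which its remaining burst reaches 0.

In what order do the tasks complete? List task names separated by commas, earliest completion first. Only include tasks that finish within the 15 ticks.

completion order = F, B, C

t=0: L0/L1/L2 = B/-/- → run B
t=1: L0/L1/L2 = BC/-/- → run B
t=2: L0/L1/L2 = BCF/-/- → run B
t=3: L0/L1/L2 = CF/B/- → run C
t=4: L0/L1/L2 = CF/B/- → run C
t=5: L0/L1/L2 = CF/B/- → run C
t=6: L0/L1/L2 = F/BC/- → run F
t=7: L0/L1/L2 = F/BC/- → run F
t=8: L0/L1/L2 = -/BC/- → run B
t=9: L0/L1/L2 = -/C/- → run C
t=10: L0/L1/L2 = -/C/- → run C
t=11: L0/L1/L2 = -/C/- → run C
t=12: L0/L1/L2 = -/C/- → run C
t=13: (idle)
t=14: (idle)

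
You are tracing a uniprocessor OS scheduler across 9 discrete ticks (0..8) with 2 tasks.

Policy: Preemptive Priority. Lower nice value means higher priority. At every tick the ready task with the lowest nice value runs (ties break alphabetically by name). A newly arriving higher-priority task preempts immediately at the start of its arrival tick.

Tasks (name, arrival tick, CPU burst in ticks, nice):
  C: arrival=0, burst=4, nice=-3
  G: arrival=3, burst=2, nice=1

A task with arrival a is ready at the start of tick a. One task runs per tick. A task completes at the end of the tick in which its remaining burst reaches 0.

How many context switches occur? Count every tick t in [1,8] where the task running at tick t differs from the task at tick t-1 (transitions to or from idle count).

t=0: ready={C} → run C
t=1: ready={C} → run C
t=2: ready={C} → run C
t=3: ready={C,G} → run C
t=4: ready={G} → run G
t=5: ready={G} → run G
t=6: (idle)
t=7: (idle)
t=8: (idle)

context switches = 2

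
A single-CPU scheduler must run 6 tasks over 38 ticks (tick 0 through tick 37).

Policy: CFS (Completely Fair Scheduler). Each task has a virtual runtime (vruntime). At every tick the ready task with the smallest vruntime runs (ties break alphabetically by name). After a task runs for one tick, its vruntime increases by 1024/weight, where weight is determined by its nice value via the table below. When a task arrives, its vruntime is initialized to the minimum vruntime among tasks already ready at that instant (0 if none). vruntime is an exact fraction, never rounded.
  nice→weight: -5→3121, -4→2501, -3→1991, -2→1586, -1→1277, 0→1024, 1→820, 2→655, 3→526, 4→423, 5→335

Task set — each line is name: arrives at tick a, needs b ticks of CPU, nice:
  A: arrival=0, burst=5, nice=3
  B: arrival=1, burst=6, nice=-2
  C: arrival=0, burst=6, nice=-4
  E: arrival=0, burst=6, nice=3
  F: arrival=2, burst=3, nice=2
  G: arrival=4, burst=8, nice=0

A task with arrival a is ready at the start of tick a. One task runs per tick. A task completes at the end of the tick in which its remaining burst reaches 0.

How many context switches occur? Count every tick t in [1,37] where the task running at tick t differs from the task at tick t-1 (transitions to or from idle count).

t=0: vr[A=0 C=0 E=0] → run A
t=1: vr[A=512/263 B=0 C=0 E=0] → run B
t=2: vr[A=512/263 B=512/793 C=0 E=0 F=0] → run C
t=3: vr[A=512/263 B=512/793 C=1024/2501 E=0 F=0] → run E
t=4: vr[A=512/263 B=512/793 C=1024/2501 E=512/263 F=0 G=0] → run F
t=5: vr[A=512/263 B=512/793 C=1024/2501 E=512/263 F=1024/655 G=0] → run G
t=6: vr[A=512/263 B=512/793 C=1024/2501 E=512/263 F=1024/655 G=1] → run C
t=7: vr[A=512/263 B=512/793 C=2048/2501 E=512/263 F=1024/655 G=1] → run B
t=8: vr[A=512/263 B=1024/793 C=2048/2501 E=512/263 F=1024/655 G=1] → run C
t=9: vr[A=512/263 B=1024/793 C=3072/2501 E=512/263 F=1024/655 G=1] → run G
t=10: vr[A=512/263 B=1024/793 C=3072/2501 E=512/263 F=1024/655 G=2] → run C
t=11: vr[A=512/263 B=1024/793 C=4096/2501 E=512/263 F=1024/655 G=2] → run B
t=12: vr[A=512/263 B=1536/793 C=4096/2501 E=512/263 F=1024/655 G=2] → run F
t=13: vr[A=512/263 B=1536/793 C=4096/2501 E=512/263 F=2048/655 G=2] → run C
t=14: vr[A=512/263 B=1536/793 C=5120/2501 E=512/263 F=2048/655 G=2] → run B
t=15: vr[A=512/263 B=2048/793 C=5120/2501 E=512/263 F=2048/655 G=2] → run A
t=16: vr[A=1024/263 B=2048/793 C=5120/2501 E=512/263 F=2048/655 G=2] → run E
t=17: vr[A=1024/263 B=2048/793 C=5120/2501 E=1024/263 F=2048/655 G=2] → run G
t=18: vr[A=1024/263 B=2048/793 C=5120/2501 E=1024/263 F=2048/655 G=3] → run C
t=19: vr[A=1024/263 B=2048/793 E=1024/263 F=2048/655 G=3] → run B
t=20: vr[A=1024/263 B=2560/793 E=1024/263 F=2048/655 G=3] → run G
t=21: vr[A=1024/263 B=2560/793 E=1024/263 F=2048/655 G=4] → run F
t=22: vr[A=1024/263 B=2560/793 E=1024/263 G=4] → run B
t=23: vr[A=1024/263 E=1024/263 G=4] → run A
t=24: vr[A=1536/263 E=1024/263 G=4] → run E
t=25: vr[A=1536/263 E=1536/263 G=4] → run G
t=26: vr[A=1536/263 E=1536/263 G=5] → run G
t=27: vr[A=1536/263 E=1536/263 G=6] → run A
t=28: vr[A=2048/263 E=1536/263 G=6] → run E
t=29: vr[A=2048/263 E=2048/263 G=6] → run G
t=30: vr[A=2048/263 E=2048/263 G=7] → run G
t=31: vr[A=2048/263 E=2048/263] → run A
t=32: vr[E=2048/263] → run E
t=33: vr[E=2560/263] → run E
t=34: (idle)
t=35: (idle)
t=36: (idle)
t=37: (idle)

context switches = 31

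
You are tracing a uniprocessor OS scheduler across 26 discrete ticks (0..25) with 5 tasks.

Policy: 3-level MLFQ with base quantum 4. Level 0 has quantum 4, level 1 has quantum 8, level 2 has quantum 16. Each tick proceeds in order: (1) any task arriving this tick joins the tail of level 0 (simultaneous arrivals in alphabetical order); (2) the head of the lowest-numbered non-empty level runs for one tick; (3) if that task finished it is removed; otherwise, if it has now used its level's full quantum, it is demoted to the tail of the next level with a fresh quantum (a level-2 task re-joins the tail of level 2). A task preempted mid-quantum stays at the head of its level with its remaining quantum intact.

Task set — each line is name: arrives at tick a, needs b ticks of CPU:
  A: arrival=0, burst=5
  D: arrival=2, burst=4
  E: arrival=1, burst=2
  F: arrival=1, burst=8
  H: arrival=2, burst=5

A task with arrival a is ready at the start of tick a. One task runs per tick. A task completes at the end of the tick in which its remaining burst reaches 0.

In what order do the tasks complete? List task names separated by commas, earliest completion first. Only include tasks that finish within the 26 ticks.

completion order = E, D, A, F, H

t=0: L0/L1/L2 = A/-/- → run A
t=1: L0/L1/L2 = AEF/-/- → run A
t=2: L0/L1/L2 = AEFDH/-/- → run A
t=3: L0/L1/L2 = AEFDH/-/- → run A
t=4: L0/L1/L2 = EFDH/A/- → run E
t=5: L0/L1/L2 = EFDH/A/- → run E
t=6: L0/L1/L2 = FDH/A/- → run F
t=7: L0/L1/L2 = FDH/A/- → run F
t=8: L0/L1/L2 = FDH/A/- → run F
t=9: L0/L1/L2 = FDH/A/- → run F
t=10: L0/L1/L2 = DH/AF/- → run D
t=11: L0/L1/L2 = DH/AF/- → run D
t=12: L0/L1/L2 = DH/AF/- → run D
t=13: L0/L1/L2 = DH/AF/- → run D
t=14: L0/L1/L2 = H/AF/- → run H
t=15: L0/L1/L2 = H/AF/- → run H
t=16: L0/L1/L2 = H/AF/- → run H
t=17: L0/L1/L2 = H/AF/- → run H
t=18: L0/L1/L2 = -/AFH/- → run A
t=19: L0/L1/L2 = -/FH/- → run F
t=20: L0/L1/L2 = -/FH/- → run F
t=21: L0/L1/L2 = -/FH/- → run F
t=22: L0/L1/L2 = -/FH/- → run F
t=23: L0/L1/L2 = -/H/- → run H
t=24: (idle)
t=25: (idle)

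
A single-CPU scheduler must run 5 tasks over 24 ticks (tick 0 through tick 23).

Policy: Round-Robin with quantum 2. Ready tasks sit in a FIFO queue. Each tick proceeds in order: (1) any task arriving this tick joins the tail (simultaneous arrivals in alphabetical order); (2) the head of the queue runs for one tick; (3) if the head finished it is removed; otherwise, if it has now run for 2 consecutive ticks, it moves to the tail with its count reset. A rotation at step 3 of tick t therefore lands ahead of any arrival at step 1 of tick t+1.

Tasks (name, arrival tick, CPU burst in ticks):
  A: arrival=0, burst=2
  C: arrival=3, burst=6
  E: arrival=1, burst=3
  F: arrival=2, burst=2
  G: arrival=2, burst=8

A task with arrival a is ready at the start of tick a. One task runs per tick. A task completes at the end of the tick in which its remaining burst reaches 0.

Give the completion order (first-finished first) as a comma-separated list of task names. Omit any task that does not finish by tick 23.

t=0: queue=[A] q_used=0 → run A
t=1: queue=[A,E] q_used=1 → run A
t=2: queue=[E,F,G] q_used=0 → run E
t=3: queue=[E,F,G,C] q_used=1 → run E
t=4: queue=[F,G,C,E] q_used=0 → run F
t=5: queue=[F,G,C,E] q_used=1 → run F
t=6: queue=[G,C,E] q_used=0 → run G
t=7: queue=[G,C,E] q_used=1 → run G
t=8: queue=[C,E,G] q_used=0 → run C
t=9: queue=[C,E,G] q_used=1 → run C
t=10: queue=[E,G,C] q_used=0 → run E
t=11: queue=[G,C] q_used=0 → run G
t=12: queue=[G,C] q_used=1 → run G
t=13: queue=[C,G] q_used=0 → run C
t=14: queue=[C,G] q_used=1 → run C
t=15: queue=[G,C] q_used=0 → run G
t=16: queue=[G,C] q_used=1 → run G
t=17: queue=[C,G] q_used=0 → run C
t=18: queue=[C,G] q_used=1 → run C
t=19: queue=[G] q_used=0 → run G
t=20: queue=[G] q_used=1 → run G
t=21: (idle)
t=22: (idle)
t=23: (idle)

completion order = A, F, E, C, G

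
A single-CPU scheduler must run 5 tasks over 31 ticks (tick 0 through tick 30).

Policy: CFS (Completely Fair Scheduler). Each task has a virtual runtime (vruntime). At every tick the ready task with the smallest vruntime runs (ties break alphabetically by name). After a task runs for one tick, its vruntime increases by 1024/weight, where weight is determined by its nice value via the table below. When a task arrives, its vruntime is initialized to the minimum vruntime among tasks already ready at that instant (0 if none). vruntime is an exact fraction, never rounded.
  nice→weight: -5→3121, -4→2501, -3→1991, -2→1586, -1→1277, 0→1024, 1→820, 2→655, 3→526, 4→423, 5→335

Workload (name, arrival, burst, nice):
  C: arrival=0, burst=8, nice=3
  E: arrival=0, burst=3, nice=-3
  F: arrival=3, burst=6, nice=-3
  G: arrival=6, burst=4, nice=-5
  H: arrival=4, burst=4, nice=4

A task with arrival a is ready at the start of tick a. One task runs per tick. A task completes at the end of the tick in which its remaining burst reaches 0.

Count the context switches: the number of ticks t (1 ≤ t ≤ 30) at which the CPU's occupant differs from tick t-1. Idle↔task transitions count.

t=0: vr[C=0 E=0] → run C
t=1: vr[C=512/263 E=0] → run E
t=2: vr[C=512/263 E=1024/1991] → run E
t=3: vr[C=512/263 E=2048/1991 F=2048/1991] → run E
t=4: vr[C=512/263 F=2048/1991 H=2048/1991] → run F
t=5: vr[C=512/263 F=3072/1991 H=2048/1991] → run H
t=6: vr[C=512/263 F=3072/1991 G=3072/1991 H=2905088/842193] → run F
t=7: vr[C=512/263 F=4096/1991 G=3072/1991 H=2905088/842193] → run G
t=8: vr[C=512/263 F=4096/1991 G=11626496/6213911 H=2905088/842193] → run G
t=9: vr[C=512/263 F=4096/1991 G=13665280/6213911 H=2905088/842193] → run C
t=10: vr[C=1024/263 F=4096/1991 G=13665280/6213911 H=2905088/842193] → run F
t=11: vr[C=1024/263 F=5120/1991 G=13665280/6213911 H=2905088/842193] → run G
t=12: vr[C=1024/263 F=5120/1991 G=15704064/6213911 H=2905088/842193] → run G
t=13: vr[C=1024/263 F=5120/1991 H=2905088/842193] → run F
t=14: vr[C=1024/263 F=6144/1991 H=2905088/842193] → run F
t=15: vr[C=1024/263 F=7168/1991 H=2905088/842193] → run H
t=16: vr[C=1024/263 F=7168/1991 H=4943872/842193] → run F
t=17: vr[C=1024/263 H=4943872/842193] → run C
t=18: vr[C=1536/263 H=4943872/842193] → run C
t=19: vr[C=2048/263 H=4943872/842193] → run H
t=20: vr[C=2048/263 H=2327552/280731] → run C
t=21: vr[C=2560/263 H=2327552/280731] → run H
t=22: vr[C=2560/263] → run C
t=23: vr[C=3072/263] → run C
t=24: vr[C=3584/263] → run C
t=25: (idle)
t=26: (idle)
t=27: (idle)
t=28: (idle)
t=29: (idle)
t=30: (idle)

context switches = 17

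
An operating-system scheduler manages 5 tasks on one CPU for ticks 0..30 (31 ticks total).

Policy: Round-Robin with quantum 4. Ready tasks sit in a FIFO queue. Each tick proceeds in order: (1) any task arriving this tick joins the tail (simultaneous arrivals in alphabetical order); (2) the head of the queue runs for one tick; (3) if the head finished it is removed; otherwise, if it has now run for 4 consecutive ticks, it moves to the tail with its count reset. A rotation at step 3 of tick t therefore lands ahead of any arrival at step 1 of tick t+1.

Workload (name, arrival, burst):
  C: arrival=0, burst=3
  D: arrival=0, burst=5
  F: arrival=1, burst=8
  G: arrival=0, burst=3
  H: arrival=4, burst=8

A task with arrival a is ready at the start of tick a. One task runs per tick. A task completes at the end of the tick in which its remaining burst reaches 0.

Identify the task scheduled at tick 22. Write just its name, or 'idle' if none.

running at tick 22 = F

t=0: queue=[C,D,G] q_used=0 → run C
t=1: queue=[C,D,G,F] q_used=1 → run C
t=2: queue=[C,D,G,F] q_used=2 → run C
t=3: queue=[D,G,F] q_used=0 → run D
t=4: queue=[D,G,F,H] q_used=1 → run D
t=5: queue=[D,G,F,H] q_used=2 → run D
t=6: queue=[D,G,F,H] q_used=3 → run D
t=7: queue=[G,F,H,D] q_used=0 → run G
t=8: queue=[G,F,H,D] q_used=1 → run G
t=9: queue=[G,F,H,D] q_used=2 → run G
t=10: queue=[F,H,D] q_used=0 → run F
t=11: queue=[F,H,D] q_used=1 → run F
t=12: queue=[F,H,D] q_used=2 → run F
t=13: queue=[F,H,D] q_used=3 → run F
t=14: queue=[H,D,F] q_used=0 → run H
t=15: queue=[H,D,F] q_used=1 → run H
t=16: queue=[H,D,F] q_used=2 → run H
t=17: queue=[H,D,F] q_used=3 → run H
t=18: queue=[D,F,H] q_used=0 → run D
t=19: queue=[F,H] q_used=0 → run F
t=20: queue=[F,H] q_used=1 → run F
t=21: queue=[F,H] q_used=2 → run F
t=22: queue=[F,H] q_used=3 → run F
t=23: queue=[H] q_used=0 → run H
t=24: queue=[H] q_used=1 → run H
t=25: queue=[H] q_used=2 → run H
t=26: queue=[H] q_used=3 → run H
t=27: (idle)
t=28: (idle)
t=29: (idle)
t=30: (idle)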